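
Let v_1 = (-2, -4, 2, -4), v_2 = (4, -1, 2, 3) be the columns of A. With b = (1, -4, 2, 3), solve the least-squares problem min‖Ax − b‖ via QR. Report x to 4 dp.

x = (0.4091, 0.8636)

v_1 = (-2, -4, 2, -4); ‖v_1‖ = 6.3246, so e_1 = (-0.3162, -0.6325, 0.3162, -0.6325).
e_1·v_2 = (-0.3162)·4 + (-0.6325)·(-1) + 0.3162·2 + (-0.6325)·3 = -1.8974.
u_2 = v_2 + 1.8974·e_1 = (3.4000, -2.2000, 2.6000, 1.8000).
‖u_2‖ = 5.1381, so e_2 = (0.6617, -0.4282, 0.5060, 0.3503).
Qᵀb = (0.9487, 4.4374).
Back-substitute: x_2 = 4.4374/5.1381 = 0.8636.
x_1 = (0.9487 + 1.8974·0.8636)/6.3246 = 0.4091.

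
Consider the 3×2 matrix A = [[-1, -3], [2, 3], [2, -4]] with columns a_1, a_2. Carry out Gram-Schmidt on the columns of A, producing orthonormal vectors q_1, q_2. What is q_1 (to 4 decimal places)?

q_1 = a_1/‖a_1‖ = (-1, 2, 2)/3.0000 = (-0.3333, 0.6667, 0.6667).

q_1 = (-0.3333, 0.6667, 0.6667)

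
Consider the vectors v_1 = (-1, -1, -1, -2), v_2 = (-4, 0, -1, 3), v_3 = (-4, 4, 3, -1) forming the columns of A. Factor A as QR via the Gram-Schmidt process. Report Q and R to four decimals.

Q = [[-0.3780, -0.8147, -0.4153], [-0.3780, -0.0281, 0.6337], [-0.3780, -0.2248, 0.5335], [-0.7559, 0.5338, -0.3759]], R = [[2.6458, -0.3780, -0.3780], [0.0000, 5.0850, 1.9385], [0.0000, 0.0000, 6.1725]]

q_1 = v_1/‖v_1‖ = (-1, -1, -1, -2)/2.6458 = (-0.3780, -0.3780, -0.3780, -0.7559).
r_{12} = q_1·v_2 = -0.3780.
u_2 = v_2 + 0.3780·q_1 = (-4.1429, -0.1429, -1.1429, 2.7143).
‖u_2‖ = 5.0850, so q_2 = (-0.8147, -0.0281, -0.2248, 0.5338).
r_{13} = q_1·v_3 = -0.3780; r_{23} = q_2·v_3 = 1.9385.
u_3 = v_3 + 0.3780·q_1 − 1.9385·q_2 = (-2.5635, 3.9116, 3.2928, -2.3204).
‖u_3‖ = 6.1725, so q_3 = (-0.4153, 0.6337, 0.5335, -0.3759).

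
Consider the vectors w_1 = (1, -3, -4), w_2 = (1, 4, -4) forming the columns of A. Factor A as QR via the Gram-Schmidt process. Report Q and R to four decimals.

Q = [[0.1961, 0.1427], [-0.5883, 0.8086], [-0.7845, -0.5708]], R = [[5.0990, 0.9806], [0.0000, 5.6603]]

w_1 = (1, -3, -4); ‖w_1‖ = 5.0990, so q_1 = (0.1961, -0.5883, -0.7845).
q_1·w_2 = 0.1961·1 + (-0.5883)·4 + (-0.7845)·(-4) = 0.9806.
u_2 = w_2 − 0.9806·q_1 = (0.8077, 4.5769, -3.2308).
‖u_2‖ = 5.6603, so q_2 = (0.1427, 0.8086, -0.5708).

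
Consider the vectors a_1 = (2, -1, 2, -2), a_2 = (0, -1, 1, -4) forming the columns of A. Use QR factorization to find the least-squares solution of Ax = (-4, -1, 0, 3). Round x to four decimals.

x = (-1.0000, 0.0000)

a_1 = (2, -1, 2, -2); ‖a_1‖ = 3.6056, so q_1 = (0.5547, -0.2774, 0.5547, -0.5547).
q_1·a_2 = 0.5547·0 + (-0.2774)·(-1) + 0.5547·1 + (-0.5547)·(-4) = 3.0509.
u_2 = a_2 − 3.0509·q_1 = (-1.6923, -0.1538, -0.6923, -2.3077).
‖u_2‖ = 2.9483, so q_2 = (-0.5740, -0.0522, -0.2348, -0.7827).
Qᵀb = (-3.6056, 0.0000).
Back-substitute: x_2 = 0.0000/2.9483 = 0.0000.
x_1 = (-3.6056 − 3.0509·0.0000)/3.6056 = -1.0000.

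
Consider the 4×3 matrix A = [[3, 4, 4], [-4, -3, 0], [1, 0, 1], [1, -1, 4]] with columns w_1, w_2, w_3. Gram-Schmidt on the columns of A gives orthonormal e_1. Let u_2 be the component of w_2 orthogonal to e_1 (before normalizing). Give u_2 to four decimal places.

e_1 = w_1/‖w_1‖ = (3, -4, 1, 1)/5.1962 = (0.5774, -0.7698, 0.1925, 0.1925).
r_{12} = e_1·w_2 = 4.4264.
u_2 = w_2 − 4.4264·e_1 = (1.4444, 0.4074, -0.8519, -1.8519).

u_2 = (1.4444, 0.4074, -0.8519, -1.8519)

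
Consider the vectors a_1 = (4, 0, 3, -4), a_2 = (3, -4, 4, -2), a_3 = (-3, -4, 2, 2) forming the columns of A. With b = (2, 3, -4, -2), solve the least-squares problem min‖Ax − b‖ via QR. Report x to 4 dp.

a_1 = (4, 0, 3, -4); ‖a_1‖ = 6.4031, so q_1 = (0.6247, 0.0000, 0.4685, -0.6247).
q_1·a_2 = 0.6247·3 + 0.0000·(-4) + 0.4685·4 + (-0.6247)·(-2) = 4.9976.
u_2 = a_2 − 4.9976·q_1 = (-0.1220, -4.0000, 1.6585, 1.1220).
‖u_2‖ = 4.4749, so q_2 = (-0.0273, -0.8939, 0.3706, 0.2507).
q_1·a_3 = 0.6247·(-3) + 0.0000·(-4) + 0.4685·2 + (-0.6247)·2 = -2.1864; q_2·a_3 = (-0.0273)·(-3) + (-0.8939)·(-4) + 0.3706·2 + 0.2507·2 = 4.9000.
u_3 = a_3 + 2.1864·q_1 − 4.9000·q_2 = (-1.5006, 0.3800, 1.2083, -0.5944).
‖u_3‖ = 2.0517, so q_3 = (-0.7314, 0.1852, 0.5889, -0.2897).
Qᵀb = (0.6247, -4.7201, -2.6834).
Back-substitute: x_3 = -2.6834/2.0517 = -1.3079.
x_2 = (-4.7201 − 4.9000·(-1.3079))/4.4749 = 0.3773.
x_1 = (0.6247 − 4.9976·0.3773 + 2.1864·(-1.3079))/6.4031 = -0.6435.

x = (-0.6435, 0.3773, -1.3079)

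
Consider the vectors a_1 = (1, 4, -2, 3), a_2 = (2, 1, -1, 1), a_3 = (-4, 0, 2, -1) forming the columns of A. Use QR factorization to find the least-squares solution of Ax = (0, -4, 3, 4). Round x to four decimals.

e_1 = a_1/‖a_1‖ = (1, 4, -2, 3)/5.4772 = (0.1826, 0.7303, -0.3651, 0.5477).
r_{12} = e_1·a_2 = 2.0083.
u_2 = a_2 − 2.0083·e_1 = (1.6333, -0.4667, -0.2667, -0.1000).
‖u_2‖ = 1.7224, so e_2 = (0.9483, -0.2709, -0.1548, -0.0581).
r_{13} = e_1·a_3 = -2.0083; r_{23} = e_2·a_3 = -4.0447.
u_3 = a_3 + 2.0083·e_1 + 4.0447·e_2 = (0.2022, 0.3708, 0.6404, -0.1348).
‖u_3‖ = 0.7789, so e_3 = (0.2596, 0.4760, 0.8222, -0.1731).
Qᵀb = (-1.8257, 0.3871, -0.1298).
Back-substitute: x_3 = -0.1298/0.7789 = -0.1667.
x_2 = (0.3871 + 4.0447·(-0.1667))/1.7224 = -0.1667.
x_1 = (-1.8257 − 2.0083·(-0.1667) + 2.0083·(-0.1667))/5.4772 = -0.3333.

x = (-0.3333, -0.1667, -0.1667)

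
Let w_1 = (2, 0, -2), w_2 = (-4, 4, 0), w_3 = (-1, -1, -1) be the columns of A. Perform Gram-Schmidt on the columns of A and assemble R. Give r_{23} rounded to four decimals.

e_1 = w_1/‖w_1‖ = (2, 0, -2)/2.8284 = (0.7071, 0.0000, -0.7071).
r_{12} = e_1·w_2 = -2.8284.
u_2 = w_2 + 2.8284·e_1 = (-2.0000, 4.0000, -2.0000).
‖u_2‖ = 4.8990, so e_2 = (-0.4082, 0.8165, -0.4082).
r_{23} = e_2·w_3 = 0.0000.

r_{23} = 0.0000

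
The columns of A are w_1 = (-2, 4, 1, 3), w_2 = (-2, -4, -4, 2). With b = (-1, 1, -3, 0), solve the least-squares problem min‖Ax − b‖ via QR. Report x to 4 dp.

x = (0.2000, 0.3000)

w_1 = (-2, 4, 1, 3); ‖w_1‖ = 5.4772, so e_1 = (-0.3651, 0.7303, 0.1826, 0.5477).
e_1·w_2 = (-0.3651)·(-2) + 0.7303·(-4) + 0.1826·(-4) + 0.5477·2 = -1.8257.
u_2 = w_2 + 1.8257·e_1 = (-2.6667, -2.6667, -3.6667, 3.0000).
‖u_2‖ = 6.0553, so e_2 = (-0.4404, -0.4404, -0.6055, 0.4954).
Qᵀb = (0.5477, 1.8166).
Back-substitute: x_2 = 1.8166/6.0553 = 0.3000.
x_1 = (0.5477 + 1.8257·0.3000)/5.4772 = 0.2000.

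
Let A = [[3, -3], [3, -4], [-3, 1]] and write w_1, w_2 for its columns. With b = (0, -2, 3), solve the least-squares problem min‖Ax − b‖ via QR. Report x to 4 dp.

x = (-1.0000, -0.5000)

w_1 = (3, 3, -3); ‖w_1‖ = 5.1962, so e_1 = (0.5774, 0.5774, -0.5774).
e_1·w_2 = 0.5774·(-3) + 0.5774·(-4) + (-0.5774)·1 = -4.6188.
u_2 = w_2 + 4.6188·e_1 = (-0.3333, -1.3333, -1.6667).
‖u_2‖ = 2.1602, so e_2 = (-0.1543, -0.6172, -0.7715).
Qᵀb = (-2.8868, -1.0801).
Back-substitute: x_2 = -1.0801/2.1602 = -0.5000.
x_1 = (-2.8868 + 4.6188·(-0.5000))/5.1962 = -1.0000.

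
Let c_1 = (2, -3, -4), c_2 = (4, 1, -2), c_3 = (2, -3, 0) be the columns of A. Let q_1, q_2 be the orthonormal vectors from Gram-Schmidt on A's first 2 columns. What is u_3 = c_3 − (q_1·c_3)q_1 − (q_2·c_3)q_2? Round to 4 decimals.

c_1 = (2, -3, -4); ‖c_1‖ = 5.3852, so q_1 = (0.3714, -0.5571, -0.7428).
q_1·c_2 = 0.3714·4 + (-0.5571)·1 + (-0.7428)·(-2) = 2.4140.
u_2 = c_2 − 2.4140·q_1 = (3.1034, 2.3448, -0.2069).
‖u_2‖ = 3.8952, so q_2 = (0.7967, 0.6020, -0.0531).
q_1·c_3 = 0.3714·2 + (-0.5571)·(-3) + (-0.7428)·0 = 2.4140; q_2·c_3 = 0.7967·2 + 0.6020·(-3) + (-0.0531)·0 = -0.2125.
u_3 = c_3 − 2.4140·q_1 + 0.2125·q_2 = (1.2727, -1.5273, 1.7818).

u_3 = (1.2727, -1.5273, 1.7818)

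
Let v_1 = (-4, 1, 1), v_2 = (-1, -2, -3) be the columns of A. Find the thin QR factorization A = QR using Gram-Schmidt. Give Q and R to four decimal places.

v_1 = (-4, 1, 1); ‖v_1‖ = 4.2426, so q_1 = (-0.9428, 0.2357, 0.2357).
q_1·v_2 = (-0.9428)·(-1) + 0.2357·(-2) + 0.2357·(-3) = -0.2357.
u_2 = v_2 + 0.2357·q_1 = (-1.2222, -1.9444, -2.9444).
‖u_2‖ = 3.7342, so q_2 = (-0.3273, -0.5207, -0.7885).

Q = [[-0.9428, -0.3273], [0.2357, -0.5207], [0.2357, -0.7885]], R = [[4.2426, -0.2357], [0.0000, 3.7342]]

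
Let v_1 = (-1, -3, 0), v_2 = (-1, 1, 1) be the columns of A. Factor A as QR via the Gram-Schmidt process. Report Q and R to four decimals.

Q = [[-0.3162, -0.7442], [-0.9487, 0.2481], [0.0000, 0.6202]], R = [[3.1623, -0.6325], [0.0000, 1.6125]]

v_1 = (-1, -3, 0); ‖v_1‖ = 3.1623, so q_1 = (-0.3162, -0.9487, 0.0000).
q_1·v_2 = (-0.3162)·(-1) + (-0.9487)·1 + 0.0000·1 = -0.6325.
u_2 = v_2 + 0.6325·q_1 = (-1.2000, 0.4000, 1.0000).
‖u_2‖ = 1.6125, so q_2 = (-0.7442, 0.2481, 0.6202).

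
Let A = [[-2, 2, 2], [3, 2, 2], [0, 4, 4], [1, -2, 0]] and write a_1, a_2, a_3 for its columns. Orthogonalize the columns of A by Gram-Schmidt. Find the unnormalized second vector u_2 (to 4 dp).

a_1 = (-2, 3, 0, 1); ‖a_1‖ = 3.7417, so e_1 = (-0.5345, 0.8018, 0.0000, 0.2673).
e_1·a_2 = (-0.5345)·2 + 0.8018·2 + 0.0000·4 + 0.2673·(-2) = 0.0000.
u_2 = a_2 + 0.0000·e_1 = (2.0000, 2.0000, 4.0000, -2.0000).

u_2 = (2.0000, 2.0000, 4.0000, -2.0000)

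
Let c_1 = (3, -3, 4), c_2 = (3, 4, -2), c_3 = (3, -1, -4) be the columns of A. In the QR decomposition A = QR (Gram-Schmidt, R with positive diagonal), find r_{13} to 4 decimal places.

e_1 = c_1/‖c_1‖ = (3, -3, 4)/5.8310 = (0.5145, -0.5145, 0.6860).
r_{13} = e_1·c_3 = -0.6860.

r_{13} = -0.6860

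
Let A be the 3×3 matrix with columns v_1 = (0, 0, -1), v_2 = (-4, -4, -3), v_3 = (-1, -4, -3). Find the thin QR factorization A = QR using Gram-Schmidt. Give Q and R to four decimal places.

Q = [[0.0000, -0.7071, 0.7071], [0.0000, -0.7071, -0.7071], [-1.0000, 0.0000, 0.0000]], R = [[1.0000, 3.0000, 3.0000], [0.0000, 5.6569, 3.5355], [0.0000, 0.0000, 2.1213]]

e_1 = v_1/‖v_1‖ = (0, 0, -1)/1.0000 = (0.0000, 0.0000, -1.0000).
r_{12} = e_1·v_2 = 3.0000.
u_2 = v_2 − 3.0000·e_1 = (-4.0000, -4.0000, 0.0000).
‖u_2‖ = 5.6569, so e_2 = (-0.7071, -0.7071, 0.0000).
r_{13} = e_1·v_3 = 3.0000; r_{23} = e_2·v_3 = 3.5355.
u_3 = v_3 − 3.0000·e_1 − 3.5355·e_2 = (1.5000, -1.5000, 0.0000).
‖u_3‖ = 2.1213, so e_3 = (0.7071, -0.7071, 0.0000).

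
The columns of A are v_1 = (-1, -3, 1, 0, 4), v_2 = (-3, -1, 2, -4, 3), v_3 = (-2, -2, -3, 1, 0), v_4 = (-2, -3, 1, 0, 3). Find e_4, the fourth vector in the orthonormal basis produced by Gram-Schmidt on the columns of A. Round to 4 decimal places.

v_1 = (-1, -3, 1, 0, 4); ‖v_1‖ = 5.1962, so e_1 = (-0.1925, -0.5774, 0.1925, 0.0000, 0.7698).
e_1·v_2 = (-0.1925)·(-3) + (-0.5774)·(-1) + 0.1925·2 + 0.0000·(-4) + 0.7698·3 = 3.8490.
u_2 = v_2 − 3.8490·e_1 = (-2.2593, 1.2222, 1.2593, -4.0000, 0.0370).
‖u_2‖ = 4.9178, so e_2 = (-0.4594, 0.2485, 0.2561, -0.8134, 0.0075).
e_1·v_3 = (-0.1925)·(-2) + (-0.5774)·(-2) + 0.1925·(-3) + 0.0000·1 + 0.7698·0 = 0.9623; e_2·v_3 = (-0.4594)·(-2) + 0.2485·(-2) + 0.2561·(-3) + (-0.8134)·1 + 0.0075·0 = -1.1598.
u_3 = v_3 − 0.9623·e_1 + 1.1598·e_2 = (-2.3476, -1.1562, -2.8882, 0.0567, -0.7320).
‖u_3‖ = 3.9660, so e_3 = (-0.5919, -0.2915, -0.7282, 0.0143, -0.1846).
e_1·v_4 = (-0.1925)·(-2) + (-0.5774)·(-3) + 0.1925·1 + 0.0000·0 + 0.7698·3 = 4.6188; e_2·v_4 = (-0.4594)·(-2) + 0.2485·(-3) + 0.2561·1 + (-0.8134)·0 + 0.0075·3 = 0.4519; e_3·v_4 = (-0.5919)·(-2) + (-0.2915)·(-3) + (-0.7282)·1 + 0.0143·0 + (-0.1846)·3 = 0.7765.
u_4 = v_4 − 4.6188·e_1 − 0.4519·e_2 − 0.7765·e_3 = (-0.4439, -0.2193, 0.5609, 0.3564, -0.4156).
‖u_4‖ = 0.9271, so e_4 = (-0.4788, -0.2365, 0.6050, 0.3845, -0.4483).

e_4 = (-0.4788, -0.2365, 0.6050, 0.3845, -0.4483)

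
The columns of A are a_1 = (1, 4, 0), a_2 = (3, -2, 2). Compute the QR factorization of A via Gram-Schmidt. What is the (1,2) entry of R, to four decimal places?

e_1 = a_1/‖a_1‖ = (1, 4, 0)/4.1231 = (0.2425, 0.9701, 0.0000).
r_{12} = e_1·a_2 = -1.2127.

r_{12} = -1.2127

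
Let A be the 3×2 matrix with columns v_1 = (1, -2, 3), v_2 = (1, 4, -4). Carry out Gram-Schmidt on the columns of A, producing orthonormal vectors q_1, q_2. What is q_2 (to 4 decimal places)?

v_1 = (1, -2, 3); ‖v_1‖ = 3.7417, so q_1 = (0.2673, -0.5345, 0.8018).
q_1·v_2 = 0.2673·1 + (-0.5345)·4 + 0.8018·(-4) = -5.0780.
u_2 = v_2 + 5.0780·q_1 = (2.3571, 1.2857, 0.0714).
‖u_2‖ = 2.6859, so q_2 = (0.8776, 0.4787, 0.0266).

q_2 = (0.8776, 0.4787, 0.0266)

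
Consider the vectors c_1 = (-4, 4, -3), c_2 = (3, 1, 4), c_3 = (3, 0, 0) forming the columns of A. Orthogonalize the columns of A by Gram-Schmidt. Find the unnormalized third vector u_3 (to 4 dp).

u_3 = (1.6261, 0.5991, -1.3694)

e_1 = c_1/‖c_1‖ = (-4, 4, -3)/6.4031 = (-0.6247, 0.6247, -0.4685).
r_{12} = e_1·c_2 = -3.1235.
u_2 = c_2 + 3.1235·e_1 = (1.0488, 2.9512, 2.5366).
‖u_2‖ = 4.0304, so e_2 = (0.2602, 0.7322, 0.6294).
r_{13} = e_1·c_3 = -1.8741; r_{23} = e_2·c_3 = 0.7807.
u_3 = c_3 + 1.8741·e_1 − 0.7807·e_2 = (1.6261, 0.5991, -1.3694).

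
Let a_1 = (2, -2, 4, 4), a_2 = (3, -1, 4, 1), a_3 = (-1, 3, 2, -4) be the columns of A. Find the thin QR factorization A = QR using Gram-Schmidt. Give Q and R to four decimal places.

Q = [[0.3162, 0.5882, -0.6277], [-0.3162, 0.1470, 0.4882], [0.6325, 0.4411, 0.6045], [0.6325, -0.6617, -0.0465]], R = [[6.3246, 4.4272, -2.5298], [0.0000, 2.7203, 3.3820], [0.0000, 0.0000, 3.4874]]

e_1 = a_1/‖a_1‖ = (2, -2, 4, 4)/6.3246 = (0.3162, -0.3162, 0.6325, 0.6325).
r_{12} = e_1·a_2 = 4.4272.
u_2 = a_2 − 4.4272·e_1 = (1.6000, 0.4000, 1.2000, -1.8000).
‖u_2‖ = 2.7203, so e_2 = (0.5882, 0.1470, 0.4411, -0.6617).
r_{13} = e_1·a_3 = -2.5298; r_{23} = e_2·a_3 = 3.3820.
u_3 = a_3 + 2.5298·e_1 − 3.3820·e_2 = (-2.1892, 1.7027, 2.1081, -0.1622).
‖u_3‖ = 3.4874, so e_3 = (-0.6277, 0.4882, 0.6045, -0.0465).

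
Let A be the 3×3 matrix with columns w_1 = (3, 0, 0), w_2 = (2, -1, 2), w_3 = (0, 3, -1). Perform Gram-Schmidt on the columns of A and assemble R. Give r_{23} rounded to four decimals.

w_1 = (3, 0, 0); ‖w_1‖ = 3.0000, so e_1 = (1.0000, 0.0000, 0.0000).
e_1·w_2 = 1.0000·2 + 0.0000·(-1) + 0.0000·2 = 2.0000.
u_2 = w_2 − 2.0000·e_1 = (0.0000, -1.0000, 2.0000).
‖u_2‖ = 2.2361, so e_2 = (0.0000, -0.4472, 0.8944).
r_{23} = e_2·w_3 = -2.2361.

r_{23} = -2.2361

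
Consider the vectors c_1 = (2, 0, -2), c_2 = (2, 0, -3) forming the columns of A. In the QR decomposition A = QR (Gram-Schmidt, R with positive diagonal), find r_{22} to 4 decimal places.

r_{22} = 0.7071

c_1 = (2, 0, -2); ‖c_1‖ = 2.8284, so q_1 = (0.7071, 0.0000, -0.7071).
q_1·c_2 = 0.7071·2 + 0.0000·0 + (-0.7071)·(-3) = 3.5355.
u_2 = c_2 − 3.5355·q_1 = (-0.5000, 0.0000, -0.5000).
r_{22} = ‖u_2‖ = 0.7071.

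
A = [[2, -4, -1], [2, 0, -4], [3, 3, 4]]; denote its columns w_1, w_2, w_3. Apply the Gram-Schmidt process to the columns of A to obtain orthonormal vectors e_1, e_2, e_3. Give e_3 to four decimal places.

e_3 = (0.2914, -0.8742, 0.3885)

e_1 = w_1/‖w_1‖ = (2, 2, 3)/4.1231 = (0.4851, 0.4851, 0.7276).
r_{12} = e_1·w_2 = 0.2425.
u_2 = w_2 − 0.2425·e_1 = (-4.1176, -0.1176, 2.8235).
‖u_2‖ = 4.9941, so e_2 = (-0.8245, -0.0236, 0.5654).
r_{13} = e_1·w_3 = 0.4851; r_{23} = e_2·w_3 = 3.1802.
u_3 = w_3 − 0.4851·e_1 − 3.1802·e_2 = (1.3868, -4.1604, 1.8491).
‖u_3‖ = 4.7593, so e_3 = (0.2914, -0.8742, 0.3885).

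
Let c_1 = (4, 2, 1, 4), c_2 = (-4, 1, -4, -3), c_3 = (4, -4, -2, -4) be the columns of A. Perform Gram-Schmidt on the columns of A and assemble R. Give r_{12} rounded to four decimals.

e_1 = c_1/‖c_1‖ = (4, 2, 1, 4)/6.0828 = (0.6576, 0.3288, 0.1644, 0.6576).
r_{12} = e_1·c_2 = -4.9320.

r_{12} = -4.9320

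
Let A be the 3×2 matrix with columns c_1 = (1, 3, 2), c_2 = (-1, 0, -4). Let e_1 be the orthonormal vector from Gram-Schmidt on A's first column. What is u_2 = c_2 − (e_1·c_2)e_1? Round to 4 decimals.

c_1 = (1, 3, 2); ‖c_1‖ = 3.7417, so e_1 = (0.2673, 0.8018, 0.5345).
e_1·c_2 = 0.2673·(-1) + 0.8018·0 + 0.5345·(-4) = -2.4054.
u_2 = c_2 + 2.4054·e_1 = (-0.3571, 1.9286, -2.7143).

u_2 = (-0.3571, 1.9286, -2.7143)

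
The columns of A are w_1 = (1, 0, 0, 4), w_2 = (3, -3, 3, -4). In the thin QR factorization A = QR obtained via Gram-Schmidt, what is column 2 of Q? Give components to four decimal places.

w_1 = (1, 0, 0, 4); ‖w_1‖ = 4.1231, so e_1 = (0.2425, 0.0000, 0.0000, 0.9701).
e_1·w_2 = 0.2425·3 + 0.0000·(-3) + 0.0000·3 + 0.9701·(-4) = -3.1530.
u_2 = w_2 + 3.1530·e_1 = (3.7647, -3.0000, 3.0000, -0.9412).
‖u_2‖ = 5.7497, so e_2 = (0.6548, -0.5218, 0.5218, -0.1637).

e_2 = (0.6548, -0.5218, 0.5218, -0.1637)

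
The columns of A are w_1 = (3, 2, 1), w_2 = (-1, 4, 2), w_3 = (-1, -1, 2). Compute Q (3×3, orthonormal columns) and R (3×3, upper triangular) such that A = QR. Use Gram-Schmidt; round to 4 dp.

Q = [[0.8018, -0.5976, 0.0000], [0.5345, 0.7171, -0.4472], [0.2673, 0.3586, 0.8944]], R = [[3.7417, 1.8708, -0.8018], [0.0000, 4.1833, 0.5976], [0.0000, 0.0000, 2.2361]]

e_1 = w_1/‖w_1‖ = (3, 2, 1)/3.7417 = (0.8018, 0.5345, 0.2673).
r_{12} = e_1·w_2 = 1.8708.
u_2 = w_2 − 1.8708·e_1 = (-2.5000, 3.0000, 1.5000).
‖u_2‖ = 4.1833, so e_2 = (-0.5976, 0.7171, 0.3586).
r_{13} = e_1·w_3 = -0.8018; r_{23} = e_2·w_3 = 0.5976.
u_3 = w_3 + 0.8018·e_1 − 0.5976·e_2 = (0.0000, -1.0000, 2.0000).
‖u_3‖ = 2.2361, so e_3 = (0.0000, -0.4472, 0.8944).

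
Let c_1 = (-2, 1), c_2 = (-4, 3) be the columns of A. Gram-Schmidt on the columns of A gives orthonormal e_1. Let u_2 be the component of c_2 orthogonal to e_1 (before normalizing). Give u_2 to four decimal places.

u_2 = (0.4000, 0.8000)

c_1 = (-2, 1); ‖c_1‖ = 2.2361, so e_1 = (-0.8944, 0.4472).
e_1·c_2 = (-0.8944)·(-4) + 0.4472·3 = 4.9193.
u_2 = c_2 − 4.9193·e_1 = (0.4000, 0.8000).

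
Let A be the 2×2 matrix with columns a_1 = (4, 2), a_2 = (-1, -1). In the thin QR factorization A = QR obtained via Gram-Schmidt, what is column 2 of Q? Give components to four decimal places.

q_2 = (0.4472, -0.8944)

q_1 = a_1/‖a_1‖ = (4, 2)/4.4721 = (0.8944, 0.4472).
r_{12} = q_1·a_2 = -1.3416.
u_2 = a_2 + 1.3416·q_1 = (0.2000, -0.4000).
‖u_2‖ = 0.4472, so q_2 = (0.4472, -0.8944).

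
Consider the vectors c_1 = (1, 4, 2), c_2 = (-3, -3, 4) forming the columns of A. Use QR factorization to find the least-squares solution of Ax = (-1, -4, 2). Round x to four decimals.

c_1 = (1, 4, 2); ‖c_1‖ = 4.5826, so q_1 = (0.2182, 0.8729, 0.4364).
q_1·c_2 = 0.2182·(-3) + 0.8729·(-3) + 0.4364·4 = -1.5275.
u_2 = c_2 + 1.5275·q_1 = (-2.6667, -1.6667, 4.6667).
‖u_2‖ = 5.6273, so q_2 = (-0.4739, -0.2962, 0.8293).
Qᵀb = (-2.8368, 3.3172).
Back-substitute: x_2 = 3.3172/5.6273 = 0.5895.
x_1 = (-2.8368 + 1.5275·0.5895)/4.5826 = -0.4226.

x = (-0.4226, 0.5895)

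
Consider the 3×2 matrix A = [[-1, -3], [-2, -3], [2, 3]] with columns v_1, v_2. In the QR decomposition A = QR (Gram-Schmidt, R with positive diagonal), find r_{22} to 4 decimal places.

r_{22} = 1.4142

e_1 = v_1/‖v_1‖ = (-1, -2, 2)/3.0000 = (-0.3333, -0.6667, 0.6667).
r_{12} = e_1·v_2 = 5.0000.
u_2 = v_2 − 5.0000·e_1 = (-1.3333, 0.3333, -0.3333).
r_{22} = ‖u_2‖ = 1.4142.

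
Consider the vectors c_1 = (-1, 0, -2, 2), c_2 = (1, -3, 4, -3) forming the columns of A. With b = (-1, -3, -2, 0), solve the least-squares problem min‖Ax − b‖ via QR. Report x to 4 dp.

x = (1.9444, 0.8333)

c_1 = (-1, 0, -2, 2); ‖c_1‖ = 3.0000, so q_1 = (-0.3333, 0.0000, -0.6667, 0.6667).
q_1·c_2 = (-0.3333)·1 + 0.0000·(-3) + (-0.6667)·4 + 0.6667·(-3) = -5.0000.
u_2 = c_2 + 5.0000·q_1 = (-0.6667, -3.0000, 0.6667, 0.3333).
‖u_2‖ = 3.1623, so q_2 = (-0.2108, -0.9487, 0.2108, 0.1054).
Qᵀb = (1.6667, 2.6352).
Back-substitute: x_2 = 2.6352/3.1623 = 0.8333.
x_1 = (1.6667 + 5.0000·0.8333)/3.0000 = 1.9444.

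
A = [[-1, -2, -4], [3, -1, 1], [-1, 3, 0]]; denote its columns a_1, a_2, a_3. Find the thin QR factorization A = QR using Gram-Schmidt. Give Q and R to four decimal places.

Q = [[-0.3015, -0.6673, -0.6810], [0.9045, 0.0257, -0.4256], [-0.3015, 0.7443, -0.5959]], R = [[3.3166, -1.2060, 2.1106], [0.0000, 3.5420, 2.6950], [0.0000, 0.0000, 2.2984]]

a_1 = (-1, 3, -1); ‖a_1‖ = 3.3166, so q_1 = (-0.3015, 0.9045, -0.3015).
q_1·a_2 = (-0.3015)·(-2) + 0.9045·(-1) + (-0.3015)·3 = -1.2060.
u_2 = a_2 + 1.2060·q_1 = (-2.3636, 0.0909, 2.6364).
‖u_2‖ = 3.5420, so q_2 = (-0.6673, 0.0257, 0.7443).
q_1·a_3 = (-0.3015)·(-4) + 0.9045·1 + (-0.3015)·0 = 2.1106; q_2·a_3 = (-0.6673)·(-4) + 0.0257·1 + 0.7443·0 = 2.6950.
u_3 = a_3 − 2.1106·q_1 − 2.6950·q_2 = (-1.5652, -0.9783, -1.3696).
‖u_3‖ = 2.2984, so q_3 = (-0.6810, -0.4256, -0.5959).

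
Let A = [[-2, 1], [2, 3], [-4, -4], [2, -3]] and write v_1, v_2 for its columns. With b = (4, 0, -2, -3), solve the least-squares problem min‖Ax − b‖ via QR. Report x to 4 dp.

v_1 = (-2, 2, -4, 2); ‖v_1‖ = 5.2915, so e_1 = (-0.3780, 0.3780, -0.7559, 0.3780).
e_1·v_2 = (-0.3780)·1 + 0.3780·3 + (-0.7559)·(-4) + 0.3780·(-3) = 2.6458.
u_2 = v_2 − 2.6458·e_1 = (2.0000, 2.0000, -2.0000, -4.0000).
‖u_2‖ = 5.2915, so e_2 = (0.3780, 0.3780, -0.3780, -0.7559).
Qᵀb = (-1.1339, 4.5356).
Back-substitute: x_2 = 4.5356/5.2915 = 0.8571.
x_1 = (-1.1339 − 2.6458·0.8571)/5.2915 = -0.6429.

x = (-0.6429, 0.8571)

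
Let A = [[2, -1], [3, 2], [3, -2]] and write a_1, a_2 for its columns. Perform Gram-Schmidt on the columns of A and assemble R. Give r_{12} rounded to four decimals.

r_{12} = -0.4264

a_1 = (2, 3, 3); ‖a_1‖ = 4.6904, so q_1 = (0.4264, 0.6396, 0.6396).
r_{12} = q_1·a_2 = -0.4264.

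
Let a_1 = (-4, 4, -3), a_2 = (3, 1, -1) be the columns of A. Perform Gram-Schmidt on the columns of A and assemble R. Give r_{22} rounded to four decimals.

r_{22} = 3.2234

q_1 = a_1/‖a_1‖ = (-4, 4, -3)/6.4031 = (-0.6247, 0.6247, -0.4685).
r_{12} = q_1·a_2 = -0.7809.
u_2 = a_2 + 0.7809·q_1 = (2.5122, 1.4878, -1.3659).
r_{22} = ‖u_2‖ = 3.2234.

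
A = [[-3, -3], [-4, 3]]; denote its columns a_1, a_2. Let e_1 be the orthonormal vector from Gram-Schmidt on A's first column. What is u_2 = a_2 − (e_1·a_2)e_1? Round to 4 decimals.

u_2 = (-3.3600, 2.5200)

e_1 = a_1/‖a_1‖ = (-3, -4)/5.0000 = (-0.6000, -0.8000).
r_{12} = e_1·a_2 = -0.6000.
u_2 = a_2 + 0.6000·e_1 = (-3.3600, 2.5200).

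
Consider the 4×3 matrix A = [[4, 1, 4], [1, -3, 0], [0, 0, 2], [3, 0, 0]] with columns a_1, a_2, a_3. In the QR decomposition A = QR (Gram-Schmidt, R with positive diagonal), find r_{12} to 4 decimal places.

q_1 = a_1/‖a_1‖ = (4, 1, 0, 3)/5.0990 = (0.7845, 0.1961, 0.0000, 0.5883).
r_{12} = q_1·a_2 = 0.1961.

r_{12} = 0.1961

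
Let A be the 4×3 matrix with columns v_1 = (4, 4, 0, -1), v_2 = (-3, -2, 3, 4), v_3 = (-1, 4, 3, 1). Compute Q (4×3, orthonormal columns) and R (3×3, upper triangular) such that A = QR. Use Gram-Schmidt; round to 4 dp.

Q = [[0.6963, -0.0201, -0.6861], [0.6963, 0.2006, 0.5940], [0.0000, 0.6619, 0.2013], [-0.1741, 0.7220, -0.3686]], R = [[5.7446, -4.1779, 1.9149], [0.0000, 4.5327, 3.5299], [0.0000, 0.0000, 3.2974]]

v_1 = (4, 4, 0, -1); ‖v_1‖ = 5.7446, so q_1 = (0.6963, 0.6963, 0.0000, -0.1741).
q_1·v_2 = 0.6963·(-3) + 0.6963·(-2) + 0.0000·3 + (-0.1741)·4 = -4.1779.
u_2 = v_2 + 4.1779·q_1 = (-0.0909, 0.9091, 3.0000, 3.2727).
‖u_2‖ = 4.5327, so q_2 = (-0.0201, 0.2006, 0.6619, 0.7220).
q_1·v_3 = 0.6963·(-1) + 0.6963·4 + 0.0000·3 + (-0.1741)·1 = 1.9149; q_2·v_3 = (-0.0201)·(-1) + 0.2006·4 + 0.6619·3 + 0.7220·1 = 3.5299.
u_3 = v_3 − 1.9149·q_1 − 3.5299·q_2 = (-2.2625, 1.9587, 0.6637, -1.2153).
‖u_3‖ = 3.2974, so q_3 = (-0.6861, 0.5940, 0.2013, -0.3686).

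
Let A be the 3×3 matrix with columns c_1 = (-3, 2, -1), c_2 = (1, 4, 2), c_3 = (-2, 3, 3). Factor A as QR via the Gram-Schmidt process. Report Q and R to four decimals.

Q = [[-0.8018, 0.3641, -0.4739], [0.5345, 0.7916, -0.2962], [-0.2673, 0.4908, 0.8293]], R = [[3.7417, 0.8018, 2.4054], [0.0000, 4.5119, 3.1187], [0.0000, 0.0000, 2.5471]]

c_1 = (-3, 2, -1); ‖c_1‖ = 3.7417, so e_1 = (-0.8018, 0.5345, -0.2673).
e_1·c_2 = (-0.8018)·1 + 0.5345·4 + (-0.2673)·2 = 0.8018.
u_2 = c_2 − 0.8018·e_1 = (1.6429, 3.5714, 2.2143).
‖u_2‖ = 4.5119, so e_2 = (0.3641, 0.7916, 0.4908).
e_1·c_3 = (-0.8018)·(-2) + 0.5345·3 + (-0.2673)·3 = 2.4054; e_2·c_3 = 0.3641·(-2) + 0.7916·3 + 0.4908·3 = 3.1187.
u_3 = c_3 − 2.4054·e_1 − 3.1187·e_2 = (-1.2070, -0.7544, 2.1123).
‖u_3‖ = 2.5471, so e_3 = (-0.4739, -0.2962, 0.8293).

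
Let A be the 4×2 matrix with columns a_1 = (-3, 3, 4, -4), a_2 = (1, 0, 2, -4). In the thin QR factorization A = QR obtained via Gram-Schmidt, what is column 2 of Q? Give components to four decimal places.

a_1 = (-3, 3, 4, -4); ‖a_1‖ = 7.0711, so q_1 = (-0.4243, 0.4243, 0.5657, -0.5657).
q_1·a_2 = (-0.4243)·1 + 0.4243·0 + 0.5657·2 + (-0.5657)·(-4) = 2.9698.
u_2 = a_2 − 2.9698·q_1 = (2.2600, -1.2600, 0.3200, -2.3200).
‖u_2‖ = 3.4900, so q_2 = (0.6476, -0.3610, 0.0917, -0.6648).

q_2 = (0.6476, -0.3610, 0.0917, -0.6648)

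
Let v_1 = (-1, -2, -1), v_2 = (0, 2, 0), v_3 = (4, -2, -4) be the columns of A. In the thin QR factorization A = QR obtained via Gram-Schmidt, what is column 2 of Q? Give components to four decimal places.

v_1 = (-1, -2, -1); ‖v_1‖ = 2.4495, so e_1 = (-0.4082, -0.8165, -0.4082).
e_1·v_2 = (-0.4082)·0 + (-0.8165)·2 + (-0.4082)·0 = -1.6330.
u_2 = v_2 + 1.6330·e_1 = (-0.6667, 0.6667, -0.6667).
‖u_2‖ = 1.1547, so e_2 = (-0.5774, 0.5774, -0.5774).

e_2 = (-0.5774, 0.5774, -0.5774)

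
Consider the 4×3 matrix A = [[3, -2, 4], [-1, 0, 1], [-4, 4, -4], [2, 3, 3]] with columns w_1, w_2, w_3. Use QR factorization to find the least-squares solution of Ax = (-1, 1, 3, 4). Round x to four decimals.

x = (-0.3612, 0.9900, 0.5660)

w_1 = (3, -1, -4, 2); ‖w_1‖ = 5.4772, so q_1 = (0.5477, -0.1826, -0.7303, 0.3651).
q_1·w_2 = 0.5477·(-2) + (-0.1826)·0 + (-0.7303)·4 + 0.3651·3 = -2.9212.
u_2 = w_2 + 2.9212·q_1 = (-0.4000, -0.5333, 1.8667, 4.0667).
‖u_2‖ = 4.5240, so q_2 = (-0.0884, -0.1179, 0.4126, 0.8989).
q_1·w_3 = 0.5477·4 + (-0.1826)·1 + (-0.7303)·(-4) + 0.3651·3 = 6.0249; q_2·w_3 = (-0.0884)·4 + (-0.1179)·1 + 0.4126·(-4) + 0.8989·3 = 0.5747.
u_3 = w_3 − 6.0249·q_1 − 0.5747·q_2 = (0.7508, 2.1678, 0.1629, 0.2834).
‖u_3‖ = 2.3173, so q_3 = (0.3240, 0.9355, 0.0703, 0.1223).
Qᵀb = (-1.4606, 4.8040, 1.3115).
Back-substitute: x_3 = 1.3115/2.3173 = 0.5660.
x_2 = (4.8040 − 0.5747·0.5660)/4.5240 = 0.9900.
x_1 = (-1.4606 + 2.9212·0.9900 − 6.0249·0.5660)/5.4772 = -0.3612.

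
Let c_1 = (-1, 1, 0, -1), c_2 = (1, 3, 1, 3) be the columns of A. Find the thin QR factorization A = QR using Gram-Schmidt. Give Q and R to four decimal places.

c_1 = (-1, 1, 0, -1); ‖c_1‖ = 1.7321, so q_1 = (-0.5774, 0.5774, 0.0000, -0.5774).
q_1·c_2 = (-0.5774)·1 + 0.5774·3 + 0.0000·1 + (-0.5774)·3 = -0.5774.
u_2 = c_2 + 0.5774·q_1 = (0.6667, 3.3333, 1.0000, 2.6667).
‖u_2‖ = 4.4347, so q_2 = (0.1503, 0.7516, 0.2255, 0.6013).

Q = [[-0.5774, 0.1503], [0.5774, 0.7516], [0.0000, 0.2255], [-0.5774, 0.6013]], R = [[1.7321, -0.5774], [0.0000, 4.4347]]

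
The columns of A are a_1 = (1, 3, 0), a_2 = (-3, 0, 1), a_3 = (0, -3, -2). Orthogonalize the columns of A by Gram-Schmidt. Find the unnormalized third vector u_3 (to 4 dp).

a_1 = (1, 3, 0); ‖a_1‖ = 3.1623, so q_1 = (0.3162, 0.9487, 0.0000).
q_1·a_2 = 0.3162·(-3) + 0.9487·0 + 0.0000·1 = -0.9487.
u_2 = a_2 + 0.9487·q_1 = (-2.7000, 0.9000, 1.0000).
‖u_2‖ = 3.0166, so q_2 = (-0.8950, 0.2983, 0.3315).
q_1·a_3 = 0.3162·0 + 0.9487·(-3) + 0.0000·(-2) = -2.8460; q_2·a_3 = (-0.8950)·0 + 0.2983·(-3) + 0.3315·(-2) = -1.5580.
u_3 = a_3 + 2.8460·q_1 + 1.5580·q_2 = (-0.4945, 0.1648, -1.4835).

u_3 = (-0.4945, 0.1648, -1.4835)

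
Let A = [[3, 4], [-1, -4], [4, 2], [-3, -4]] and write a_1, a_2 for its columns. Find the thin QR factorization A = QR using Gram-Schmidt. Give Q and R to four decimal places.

Q = [[0.5071, 0.2363], [-0.1690, -0.7680], [0.6761, -0.5464], [-0.5071, -0.2363]], R = [[5.9161, 6.0851], [0.0000, 3.8693]]

a_1 = (3, -1, 4, -3); ‖a_1‖ = 5.9161, so e_1 = (0.5071, -0.1690, 0.6761, -0.5071).
e_1·a_2 = 0.5071·4 + (-0.1690)·(-4) + 0.6761·2 + (-0.5071)·(-4) = 6.0851.
u_2 = a_2 − 6.0851·e_1 = (0.9143, -2.9714, -2.1143, -0.9143).
‖u_2‖ = 3.8693, so e_2 = (0.2363, -0.7680, -0.5464, -0.2363).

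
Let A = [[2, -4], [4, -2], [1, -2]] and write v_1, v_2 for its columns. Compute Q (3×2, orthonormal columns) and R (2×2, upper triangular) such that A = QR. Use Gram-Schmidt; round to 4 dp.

v_1 = (2, 4, 1); ‖v_1‖ = 4.5826, so e_1 = (0.4364, 0.8729, 0.2182).
e_1·v_2 = 0.4364·(-4) + 0.8729·(-2) + 0.2182·(-2) = -3.9279.
u_2 = v_2 + 3.9279·e_1 = (-2.2857, 1.4286, -1.1429).
‖u_2‖ = 2.9277, so e_2 = (-0.7807, 0.4880, -0.3904).

Q = [[0.4364, -0.7807], [0.8729, 0.4880], [0.2182, -0.3904]], R = [[4.5826, -3.9279], [0.0000, 2.9277]]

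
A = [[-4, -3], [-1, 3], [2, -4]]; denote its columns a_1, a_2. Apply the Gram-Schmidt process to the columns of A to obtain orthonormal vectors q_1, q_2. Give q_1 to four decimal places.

q_1 = a_1/‖a_1‖ = (-4, -1, 2)/4.5826 = (-0.8729, -0.2182, 0.4364).

q_1 = (-0.8729, -0.2182, 0.4364)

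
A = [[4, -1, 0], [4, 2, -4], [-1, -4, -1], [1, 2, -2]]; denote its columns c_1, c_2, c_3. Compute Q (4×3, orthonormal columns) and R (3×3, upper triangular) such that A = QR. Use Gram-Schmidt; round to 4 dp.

Q = [[0.6860, -0.4634, 0.4900], [0.6860, 0.1753, -0.5429], [-0.1715, -0.7890, -0.5763], [0.1715, 0.3632, -0.3646]], R = [[5.8310, 1.7150, -2.9155], [0.0000, 4.6967, -0.6387], [0.0000, 0.0000, 3.4774]]

e_1 = c_1/‖c_1‖ = (4, 4, -1, 1)/5.8310 = (0.6860, 0.6860, -0.1715, 0.1715).
r_{12} = e_1·c_2 = 1.7150.
u_2 = c_2 − 1.7150·e_1 = (-2.1765, 0.8235, -3.7059, 1.7059).
‖u_2‖ = 4.6967, so e_2 = (-0.4634, 0.1753, -0.7890, 0.3632).
r_{13} = e_1·c_3 = -2.9155; r_{23} = e_2·c_3 = -0.6387.
u_3 = c_3 + 2.9155·e_1 + 0.6387·e_2 = (1.7040, -1.8880, -2.0040, -1.2680).
‖u_3‖ = 3.4774, so e_3 = (0.4900, -0.5429, -0.5763, -0.3646).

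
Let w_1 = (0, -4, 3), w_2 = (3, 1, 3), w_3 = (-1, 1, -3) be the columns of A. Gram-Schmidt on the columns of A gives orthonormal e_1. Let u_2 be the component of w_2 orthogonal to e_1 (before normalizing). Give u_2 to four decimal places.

w_1 = (0, -4, 3); ‖w_1‖ = 5.0000, so e_1 = (0.0000, -0.8000, 0.6000).
e_1·w_2 = 0.0000·3 + (-0.8000)·1 + 0.6000·3 = 1.0000.
u_2 = w_2 − 1.0000·e_1 = (3.0000, 1.8000, 2.4000).

u_2 = (3.0000, 1.8000, 2.4000)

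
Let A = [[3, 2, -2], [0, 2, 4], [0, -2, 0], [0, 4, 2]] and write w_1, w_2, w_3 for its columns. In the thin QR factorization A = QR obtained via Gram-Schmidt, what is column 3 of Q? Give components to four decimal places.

w_1 = (3, 0, 0, 0); ‖w_1‖ = 3.0000, so q_1 = (1.0000, 0.0000, 0.0000, 0.0000).
q_1·w_2 = 1.0000·2 + 0.0000·2 + 0.0000·(-2) + 0.0000·4 = 2.0000.
u_2 = w_2 − 2.0000·q_1 = (0.0000, 2.0000, -2.0000, 4.0000).
‖u_2‖ = 4.8990, so q_2 = (0.0000, 0.4082, -0.4082, 0.8165).
q_1·w_3 = 1.0000·(-2) + 0.0000·4 + 0.0000·0 + 0.0000·2 = -2.0000; q_2·w_3 = 0.0000·(-2) + 0.4082·4 + (-0.4082)·0 + 0.8165·2 = 3.2660.
u_3 = w_3 + 2.0000·q_1 − 3.2660·q_2 = (0.0000, 2.6667, 1.3333, -0.6667).
‖u_3‖ = 3.0551, so q_3 = (0.0000, 0.8729, 0.4364, -0.2182).

q_3 = (0.0000, 0.8729, 0.4364, -0.2182)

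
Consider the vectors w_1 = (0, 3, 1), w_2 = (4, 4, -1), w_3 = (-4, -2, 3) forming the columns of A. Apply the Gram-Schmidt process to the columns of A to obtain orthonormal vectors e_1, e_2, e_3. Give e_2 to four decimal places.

w_1 = (0, 3, 1); ‖w_1‖ = 3.1623, so e_1 = (0.0000, 0.9487, 0.3162).
e_1·w_2 = 0.0000·4 + 0.9487·4 + 0.3162·(-1) = 3.4785.
u_2 = w_2 − 3.4785·e_1 = (4.0000, 0.7000, -2.1000).
‖u_2‖ = 4.5717, so e_2 = (0.8750, 0.1531, -0.4594).

e_2 = (0.8750, 0.1531, -0.4594)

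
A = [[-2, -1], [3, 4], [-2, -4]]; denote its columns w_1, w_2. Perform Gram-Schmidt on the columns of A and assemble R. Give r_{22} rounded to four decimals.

r_{22} = 2.1282

w_1 = (-2, 3, -2); ‖w_1‖ = 4.1231, so e_1 = (-0.4851, 0.7276, -0.4851).
e_1·w_2 = (-0.4851)·(-1) + 0.7276·4 + (-0.4851)·(-4) = 5.3358.
u_2 = w_2 − 5.3358·e_1 = (1.5882, 0.1176, -1.4118).
r_{22} = ‖u_2‖ = 2.1282.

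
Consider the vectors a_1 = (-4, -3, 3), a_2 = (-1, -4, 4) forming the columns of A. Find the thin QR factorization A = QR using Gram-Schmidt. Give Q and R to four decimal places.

Q = [[-0.6860, 0.7276], [-0.5145, -0.4851], [0.5145, 0.4851]], R = [[5.8310, 4.8020], [0.0000, 3.1530]]

a_1 = (-4, -3, 3); ‖a_1‖ = 5.8310, so e_1 = (-0.6860, -0.5145, 0.5145).
e_1·a_2 = (-0.6860)·(-1) + (-0.5145)·(-4) + 0.5145·4 = 4.8020.
u_2 = a_2 − 4.8020·e_1 = (2.2941, -1.5294, 1.5294).
‖u_2‖ = 3.1530, so e_2 = (0.7276, -0.4851, 0.4851).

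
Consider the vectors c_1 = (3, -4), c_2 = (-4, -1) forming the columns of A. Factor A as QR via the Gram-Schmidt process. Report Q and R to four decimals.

Q = [[0.6000, -0.8000], [-0.8000, -0.6000]], R = [[5.0000, -1.6000], [0.0000, 3.8000]]

c_1 = (3, -4); ‖c_1‖ = 5.0000, so q_1 = (0.6000, -0.8000).
q_1·c_2 = 0.6000·(-4) + (-0.8000)·(-1) = -1.6000.
u_2 = c_2 + 1.6000·q_1 = (-3.0400, -2.2800).
‖u_2‖ = 3.8000, so q_2 = (-0.8000, -0.6000).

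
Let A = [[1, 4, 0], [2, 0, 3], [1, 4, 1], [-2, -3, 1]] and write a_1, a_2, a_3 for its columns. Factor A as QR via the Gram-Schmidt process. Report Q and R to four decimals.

Q = [[0.3162, 0.5620, 0.0877], [0.6325, -0.6053, 0.4653], [0.3162, 0.5620, 0.4707], [-0.6325, -0.0432, 0.7445]], R = [[3.1623, 4.4272, 1.5811], [0.0000, 4.6260, -1.2970], [0.0000, 0.0000, 2.6111]]

e_1 = a_1/‖a_1‖ = (1, 2, 1, -2)/3.1623 = (0.3162, 0.6325, 0.3162, -0.6325).
r_{12} = e_1·a_2 = 4.4272.
u_2 = a_2 − 4.4272·e_1 = (2.6000, -2.8000, 2.6000, -0.2000).
‖u_2‖ = 4.6260, so e_2 = (0.5620, -0.6053, 0.5620, -0.0432).
r_{13} = e_1·a_3 = 1.5811; r_{23} = e_2·a_3 = -1.2970.
u_3 = a_3 − 1.5811·e_1 + 1.2970·e_2 = (0.2290, 1.2150, 1.2290, 1.9439).
‖u_3‖ = 2.6111, so e_3 = (0.0877, 0.4653, 0.4707, 0.7445).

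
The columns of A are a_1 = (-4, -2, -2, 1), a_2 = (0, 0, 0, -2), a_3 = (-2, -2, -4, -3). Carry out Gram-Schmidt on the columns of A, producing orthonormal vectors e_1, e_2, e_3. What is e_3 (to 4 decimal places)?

e_1 = a_1/‖a_1‖ = (-4, -2, -2, 1)/5.0000 = (-0.8000, -0.4000, -0.4000, 0.2000).
r_{12} = e_1·a_2 = -0.4000.
u_2 = a_2 + 0.4000·e_1 = (-0.3200, -0.1600, -0.1600, -1.9200).
‖u_2‖ = 1.9596, so e_2 = (-0.1633, -0.0816, -0.0816, -0.9798).
r_{13} = e_1·a_3 = 3.4000; r_{23} = e_2·a_3 = 3.7559.
u_3 = a_3 − 3.4000·e_1 − 3.7559·e_2 = (1.3333, -0.3333, -2.3333, 0.0000).
‖u_3‖ = 2.7080, so e_3 = (0.4924, -0.1231, -0.8616, 0.0000).

e_3 = (0.4924, -0.1231, -0.8616, 0.0000)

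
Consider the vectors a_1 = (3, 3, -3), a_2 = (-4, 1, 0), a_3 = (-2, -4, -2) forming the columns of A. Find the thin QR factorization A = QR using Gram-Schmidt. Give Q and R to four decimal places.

q_1 = a_1/‖a_1‖ = (3, 3, -3)/5.1962 = (0.5774, 0.5774, -0.5774).
r_{12} = q_1·a_2 = -1.7321.
u_2 = a_2 + 1.7321·q_1 = (-3.0000, 2.0000, -1.0000).
‖u_2‖ = 3.7417, so q_2 = (-0.8018, 0.5345, -0.2673).
r_{13} = q_1·a_3 = -2.3094; r_{23} = q_2·a_3 = 0.0000.
u_3 = a_3 + 2.3094·q_1 + 0.0000·q_2 = (-0.6667, -2.6667, -3.3333).
‖u_3‖ = 4.3205, so q_3 = (-0.1543, -0.6172, -0.7715).

Q = [[0.5774, -0.8018, -0.1543], [0.5774, 0.5345, -0.6172], [-0.5774, -0.2673, -0.7715]], R = [[5.1962, -1.7321, -2.3094], [0.0000, 3.7417, 0.0000], [0.0000, 0.0000, 4.3205]]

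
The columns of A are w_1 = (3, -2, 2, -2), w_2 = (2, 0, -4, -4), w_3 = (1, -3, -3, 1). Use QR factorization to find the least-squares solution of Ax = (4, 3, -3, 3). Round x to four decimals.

x = (-0.3579, 0.2087, 0.2636)

w_1 = (3, -2, 2, -2); ‖w_1‖ = 4.5826, so e_1 = (0.6547, -0.4364, 0.4364, -0.4364).
e_1·w_2 = 0.6547·2 + (-0.4364)·0 + 0.4364·(-4) + (-0.4364)·(-4) = 1.3093.
u_2 = w_2 − 1.3093·e_1 = (1.1429, 0.5714, -4.5714, -3.4286).
‖u_2‖ = 5.8554, so e_2 = (0.1952, 0.0976, -0.7807, -0.5855).
e_1·w_3 = 0.6547·1 + (-0.4364)·(-3) + 0.4364·(-3) + (-0.4364)·1 = 0.2182; e_2·w_3 = 0.1952·1 + 0.0976·(-3) + (-0.7807)·(-3) + (-0.5855)·1 = 1.6590.
u_3 = w_3 − 0.2182·e_1 − 1.6590·e_2 = (0.5333, -3.0667, -1.8000, 2.0667).
‖u_3‖ = 4.1473, so e_3 = (0.1286, -0.7394, -0.4340, 0.4983).
Qᵀb = (-1.3093, 1.6590, 1.0931).
Back-substitute: x_3 = 1.0931/4.1473 = 0.2636.
x_2 = (1.6590 − 1.6590·0.2636)/5.8554 = 0.2087.
x_1 = (-1.3093 − 1.3093·0.2087 − 0.2182·0.2636)/4.5826 = -0.3579.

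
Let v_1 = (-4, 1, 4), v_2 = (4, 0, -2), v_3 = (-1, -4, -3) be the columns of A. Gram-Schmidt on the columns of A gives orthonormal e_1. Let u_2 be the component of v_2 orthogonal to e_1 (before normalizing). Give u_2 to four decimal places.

u_2 = (1.0909, 0.7273, 0.9091)

e_1 = v_1/‖v_1‖ = (-4, 1, 4)/5.7446 = (-0.6963, 0.1741, 0.6963).
r_{12} = e_1·v_2 = -4.1779.
u_2 = v_2 + 4.1779·e_1 = (1.0909, 0.7273, 0.9091).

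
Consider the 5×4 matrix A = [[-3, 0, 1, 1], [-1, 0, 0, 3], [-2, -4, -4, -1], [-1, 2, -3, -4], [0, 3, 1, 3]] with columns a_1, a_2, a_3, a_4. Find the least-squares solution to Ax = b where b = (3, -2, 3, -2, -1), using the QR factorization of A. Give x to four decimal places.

x = (-0.7873, -0.7351, 0.6526, -0.2882)

a_1 = (-3, -1, -2, -1, 0); ‖a_1‖ = 3.8730, so q_1 = (-0.7746, -0.2582, -0.5164, -0.2582, 0.0000).
q_1·a_2 = (-0.7746)·0 + (-0.2582)·0 + (-0.5164)·(-4) + (-0.2582)·2 + 0.0000·3 = 1.5492.
u_2 = a_2 − 1.5492·q_1 = (1.2000, 0.4000, -3.2000, 2.4000, 3.0000).
‖u_2‖ = 5.1575, so q_2 = (0.2327, 0.0776, -0.6205, 0.4653, 0.5817).
q_1·a_3 = (-0.7746)·1 + (-0.2582)·0 + (-0.5164)·(-4) + (-0.2582)·(-3) + 0.0000·1 = 2.0656; q_2·a_3 = 0.2327·1 + 0.0776·0 + (-0.6205)·(-4) + 0.4653·(-3) + 0.5817·1 = 1.9001.
u_3 = a_3 − 2.0656·q_1 − 1.9001·q_2 = (2.1579, 0.3860, -1.7544, -3.3509, -0.1053).
‖u_3‖ = 4.3730, so q_3 = (0.4935, 0.0883, -0.4012, -0.7663, -0.0241).
q_1·a_4 = (-0.7746)·1 + (-0.2582)·3 + (-0.5164)·(-1) + (-0.2582)·(-4) + 0.0000·3 = 0.0000; q_2·a_4 = 0.2327·1 + 0.0776·3 + (-0.6205)·(-1) + 0.4653·(-4) + 0.5817·3 = 0.9695; q_3·a_4 = 0.4935·1 + 0.0883·3 + (-0.4012)·(-1) + (-0.7663)·(-4) + (-0.0241)·3 = 4.1523.
u_4 = a_4 + 0.0000·q_1 − 0.9695·q_2 − 4.1523·q_3 = (-1.2746, 2.5583, 1.2674, -1.2693, 2.5360).
‖u_4‖ = 4.2212, so q_4 = (-0.3019, 0.6061, 0.3002, -0.3007, 0.6008).
Qᵀb = (-2.8402, -2.8308, 1.6569, -1.2166).
Back-substitute: x_4 = -1.2166/4.2212 = -0.2882.
x_3 = (1.6569 − 4.1523·(-0.2882))/4.3730 = 0.6526.
x_2 = (-2.8308 − 1.9001·0.6526 − 0.9695·(-0.2882))/5.1575 = -0.7351.
x_1 = (-2.8402 − 1.5492·(-0.7351) − 2.0656·0.6526 + 0.0000·(-0.2882))/3.8730 = -0.7873.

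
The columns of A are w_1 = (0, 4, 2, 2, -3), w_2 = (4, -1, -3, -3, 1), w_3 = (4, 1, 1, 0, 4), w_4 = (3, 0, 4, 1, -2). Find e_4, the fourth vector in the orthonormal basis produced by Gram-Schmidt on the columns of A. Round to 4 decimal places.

w_1 = (0, 4, 2, 2, -3); ‖w_1‖ = 5.7446, so e_1 = (0.0000, 0.6963, 0.3482, 0.3482, -0.5222).
e_1·w_2 = 0.0000·4 + 0.6963·(-1) + 0.3482·(-3) + 0.3482·(-3) + (-0.5222)·1 = -3.3075.
u_2 = w_2 + 3.3075·e_1 = (4.0000, 1.3030, -1.8485, -1.8485, -0.7273).
‖u_2‖ = 5.0061, so e_2 = (0.7990, 0.2603, -0.3692, -0.3692, -0.1453).
e_1·w_3 = 0.0000·4 + 0.6963·1 + 0.3482·1 + 0.3482·0 + (-0.5222)·4 = -1.0445; e_2·w_3 = 0.7990·4 + 0.2603·1 + (-0.3692)·1 + (-0.3692)·0 + (-0.1453)·4 = 2.5061.
u_3 = w_3 + 1.0445·e_1 − 2.5061·e_2 = (1.9976, 1.0750, 2.2890, 1.2890, 3.8186).
‖u_3‖ = 5.1603, so e_3 = (0.3871, 0.2083, 0.4436, 0.2498, 0.7400).
e_1·w_4 = 0.0000·3 + 0.6963·0 + 0.3482·4 + 0.3482·1 + (-0.5222)·(-2) = 2.7852; e_2·w_4 = 0.7990·3 + 0.2603·0 + (-0.3692)·4 + (-0.3692)·1 + (-0.1453)·(-2) = 0.8414; e_3·w_4 = 0.3871·3 + 0.2083·0 + 0.4436·4 + 0.2498·1 + 0.7400·(-2) = 1.7054.
u_4 = w_4 − 2.7852·e_1 − 0.8414·e_2 − 1.7054·e_3 = (1.6675, -2.5137, 2.5845, -0.0850, -1.6852).
‖u_4‖ = 4.3158, so e_4 = (0.3864, -0.5824, 0.5988, -0.0197, -0.3905).

e_4 = (0.3864, -0.5824, 0.5988, -0.0197, -0.3905)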